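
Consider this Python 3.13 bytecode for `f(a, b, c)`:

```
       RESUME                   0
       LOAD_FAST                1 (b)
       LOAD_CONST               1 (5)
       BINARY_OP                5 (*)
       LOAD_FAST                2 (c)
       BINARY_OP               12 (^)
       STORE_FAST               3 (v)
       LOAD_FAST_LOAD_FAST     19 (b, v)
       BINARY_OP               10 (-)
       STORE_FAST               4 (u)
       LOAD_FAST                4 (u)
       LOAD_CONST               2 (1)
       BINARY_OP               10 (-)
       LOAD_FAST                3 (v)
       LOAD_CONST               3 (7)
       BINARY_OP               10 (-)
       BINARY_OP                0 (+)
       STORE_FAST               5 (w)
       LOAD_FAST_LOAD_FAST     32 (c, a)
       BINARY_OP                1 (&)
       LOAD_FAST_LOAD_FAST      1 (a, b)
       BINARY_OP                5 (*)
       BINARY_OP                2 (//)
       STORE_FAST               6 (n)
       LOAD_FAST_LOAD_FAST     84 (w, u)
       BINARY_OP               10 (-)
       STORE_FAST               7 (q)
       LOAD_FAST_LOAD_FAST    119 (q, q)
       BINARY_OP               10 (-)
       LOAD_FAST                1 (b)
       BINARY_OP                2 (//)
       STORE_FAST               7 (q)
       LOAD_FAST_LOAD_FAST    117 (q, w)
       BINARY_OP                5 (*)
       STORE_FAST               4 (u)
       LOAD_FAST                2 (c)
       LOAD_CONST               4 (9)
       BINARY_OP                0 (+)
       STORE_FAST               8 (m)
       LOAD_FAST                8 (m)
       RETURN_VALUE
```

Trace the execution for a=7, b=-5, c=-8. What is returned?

1

LOAD_FAST b → push -5. Stack: [-5]
LOAD_CONST → push 5. Stack: [-5, 5]
BINARY_OP * → -5 * 5 = -25. Stack: [-25]
LOAD_FAST c → push -8. Stack: [-25, -8]
BINARY_OP ^ → -25 ^ -8 = 31. Stack: [31]
STORE_FAST v → v=31. Stack: []
LOAD_FAST_LOAD_FAST b,v → push -5,31. Stack: [-5, 31]
BINARY_OP - → -5 - 31 = -36. Stack: [-36]
STORE_FAST u → u=-36. Stack: []
LOAD_FAST u → push -36. Stack: [-36]
LOAD_CONST → push 1. Stack: [-36, 1]
BINARY_OP - → -36 - 1 = -37. Stack: [-37]
LOAD_FAST v → push 31. Stack: [-37, 31]
LOAD_CONST → push 7. Stack: [-37, 31, 7]
BINARY_OP - → 31 - 7 = 24. Stack: [-37, 24]
BINARY_OP + → -37 + 24 = -13. Stack: [-13]
STORE_FAST w → w=-13. Stack: []
LOAD_FAST_LOAD_FAST c,a → push -8,7. Stack: [-8, 7]
BINARY_OP & → -8 & 7 = 0. Stack: [0]
LOAD_FAST_LOAD_FAST a,b → push 7,-5. Stack: [0, 7, -5]
BINARY_OP * → 7 * -5 = -35. Stack: [0, -35]
BINARY_OP // → 0 // -35 = 0. Stack: [0]
STORE_FAST n → n=0. Stack: []
LOAD_FAST_LOAD_FAST w,u → push -13,-36. Stack: [-13, -36]
BINARY_OP - → -13 - -36 = 23. Stack: [23]
STORE_FAST q → q=23. Stack: []
LOAD_FAST_LOAD_FAST q,q → push 23,23. Stack: [23, 23]
BINARY_OP - → 23 - 23 = 0. Stack: [0]
LOAD_FAST b → push -5. Stack: [0, -5]
BINARY_OP // → 0 // -5 = 0. Stack: [0]
STORE_FAST q → q=0. Stack: []
LOAD_FAST_LOAD_FAST q,w → push 0,-13. Stack: [0, -13]
BINARY_OP * → 0 * -13 = 0. Stack: [0]
STORE_FAST u → u=0. Stack: []
LOAD_FAST c → push -8. Stack: [-8]
LOAD_CONST → push 9. Stack: [-8, 9]
BINARY_OP + → -8 + 9 = 1. Stack: [1]
STORE_FAST m → m=1. Stack: []
LOAD_FAST m → push 1. Stack: [1]
RETURN_VALUE → return 1.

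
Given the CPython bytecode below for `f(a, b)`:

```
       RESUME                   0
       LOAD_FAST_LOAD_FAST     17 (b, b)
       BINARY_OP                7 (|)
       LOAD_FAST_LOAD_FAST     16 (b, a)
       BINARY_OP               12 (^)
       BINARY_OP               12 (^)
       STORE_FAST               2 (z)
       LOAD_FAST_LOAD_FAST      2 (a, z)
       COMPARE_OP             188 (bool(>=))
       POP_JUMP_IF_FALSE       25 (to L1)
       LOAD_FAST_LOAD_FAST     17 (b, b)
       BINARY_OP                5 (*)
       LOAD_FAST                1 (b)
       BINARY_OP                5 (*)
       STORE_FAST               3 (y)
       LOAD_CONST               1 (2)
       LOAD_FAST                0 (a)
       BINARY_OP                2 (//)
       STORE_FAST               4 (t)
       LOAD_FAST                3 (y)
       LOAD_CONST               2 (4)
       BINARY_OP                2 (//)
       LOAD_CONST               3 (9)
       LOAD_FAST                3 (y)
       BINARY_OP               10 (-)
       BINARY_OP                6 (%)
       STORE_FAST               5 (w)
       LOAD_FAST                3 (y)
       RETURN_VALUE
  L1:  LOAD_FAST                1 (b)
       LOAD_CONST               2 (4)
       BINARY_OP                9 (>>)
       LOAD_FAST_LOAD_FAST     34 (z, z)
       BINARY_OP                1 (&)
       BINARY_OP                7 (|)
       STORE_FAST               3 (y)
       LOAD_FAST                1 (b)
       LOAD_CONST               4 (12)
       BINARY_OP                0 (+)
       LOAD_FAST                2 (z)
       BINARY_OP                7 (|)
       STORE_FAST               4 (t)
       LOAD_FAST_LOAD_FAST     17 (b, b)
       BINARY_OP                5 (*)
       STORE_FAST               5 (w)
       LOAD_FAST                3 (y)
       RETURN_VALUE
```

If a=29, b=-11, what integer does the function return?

LOAD_FAST_LOAD_FAST b,b → push -11,-11. Stack: [-11, -11]
BINARY_OP | → -11 | -11 = -11. Stack: [-11]
LOAD_FAST_LOAD_FAST b,a → push -11,29. Stack: [-11, -11, 29]
BINARY_OP ^ → -11 ^ 29 = -24. Stack: [-11, -24]
BINARY_OP ^ → -11 ^ -24 = 29. Stack: [29]
STORE_FAST z → z=29. Stack: []
LOAD_FAST_LOAD_FAST a,z → push 29,29. Stack: [29, 29]
COMPARE_OP bool(>=) → 29 vs 29 = True. Stack: [True]
POP_JUMP_IF_FALSE → pop True; no jump. Stack: []
LOAD_FAST_LOAD_FAST b,b → push -11,-11. Stack: [-11, -11]
BINARY_OP * → -11 * -11 = 121. Stack: [121]
LOAD_FAST b → push -11. Stack: [121, -11]
BINARY_OP * → 121 * -11 = -1331. Stack: [-1331]
STORE_FAST y → y=-1331. Stack: []
LOAD_CONST → push 2. Stack: [2]
LOAD_FAST a → push 29. Stack: [2, 29]
BINARY_OP // → 2 // 29 = 0. Stack: [0]
STORE_FAST t → t=0. Stack: []
LOAD_FAST y → push -1331. Stack: [-1331]
LOAD_CONST → push 4. Stack: [-1331, 4]
BINARY_OP // → -1331 // 4 = -333. Stack: [-333]
LOAD_CONST → push 9. Stack: [-333, 9]
LOAD_FAST y → push -1331. Stack: [-333, 9, -1331]
BINARY_OP - → 9 - -1331 = 1340. Stack: [-333, 1340]
BINARY_OP % → -333 % 1340 = 1007. Stack: [1007]
STORE_FAST w → w=1007. Stack: []
LOAD_FAST y → push -1331. Stack: [-1331]
RETURN_VALUE → return -1331.

-1331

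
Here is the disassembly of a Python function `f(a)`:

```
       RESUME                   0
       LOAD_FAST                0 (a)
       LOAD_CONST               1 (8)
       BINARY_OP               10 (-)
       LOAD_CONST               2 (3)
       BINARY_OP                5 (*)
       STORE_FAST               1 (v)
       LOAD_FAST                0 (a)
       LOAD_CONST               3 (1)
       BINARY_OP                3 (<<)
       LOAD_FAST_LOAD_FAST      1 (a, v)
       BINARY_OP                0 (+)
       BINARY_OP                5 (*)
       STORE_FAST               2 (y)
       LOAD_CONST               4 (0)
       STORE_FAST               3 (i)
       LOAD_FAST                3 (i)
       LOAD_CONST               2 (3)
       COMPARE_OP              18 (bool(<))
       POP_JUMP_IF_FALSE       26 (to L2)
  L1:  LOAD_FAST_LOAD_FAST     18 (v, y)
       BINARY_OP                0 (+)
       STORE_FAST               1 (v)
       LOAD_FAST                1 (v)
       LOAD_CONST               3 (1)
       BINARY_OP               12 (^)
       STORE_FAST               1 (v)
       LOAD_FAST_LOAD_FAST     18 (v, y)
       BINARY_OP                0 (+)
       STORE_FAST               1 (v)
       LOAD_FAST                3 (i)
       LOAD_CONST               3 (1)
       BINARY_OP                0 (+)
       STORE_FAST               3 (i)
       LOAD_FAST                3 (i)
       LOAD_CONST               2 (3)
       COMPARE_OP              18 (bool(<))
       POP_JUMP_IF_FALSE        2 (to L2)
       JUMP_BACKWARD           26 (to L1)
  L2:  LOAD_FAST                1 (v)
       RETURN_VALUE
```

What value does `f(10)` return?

LOAD_FAST a → push 10
LOAD_CONST → push 8
BINARY_OP - → 10 - 8 = 2
LOAD_CONST → push 3
BINARY_OP * → 2 * 3 = 6
STORE_FAST v → v=6
LOAD_FAST a → push 10
LOAD_CONST → push 1
BINARY_OP << → 10 << 1 = 20
LOAD_FAST_LOAD_FAST a,v → push 10,6
BINARY_OP + → 10 + 6 = 16
BINARY_OP * → 20 * 16 = 320
STORE_FAST y → y=320
LOAD_CONST → push 0
STORE_FAST i → i=0
LOAD_FAST i → push 0
LOAD_CONST → push 3
COMPARE_OP bool(<) → 0 vs 3 = True
POP_JUMP_IF_FALSE → pop True; no jump
LOAD_FAST_LOAD_FAST v,y → push 6,320
BINARY_OP + → 6 + 320 = 326
STORE_FAST v → v=326
LOAD_FAST v → push 326
LOAD_CONST → push 1
BINARY_OP ^ → 326 ^ 1 = 327
STORE_FAST v → v=327
LOAD_FAST_LOAD_FAST v,y → push 327,320
BINARY_OP + → 327 + 320 = 647
STORE_FAST v → v=647
LOAD_FAST i → push 0
LOAD_CONST → push 1
BINARY_OP + → 0 + 1 = 1
STORE_FAST i → i=1
LOAD_FAST i → push 1
LOAD_CONST → push 3
COMPARE_OP bool(<) → 1 vs 3 = True
POP_JUMP_IF_FALSE → pop True; no jump
LOAD_FAST_LOAD_FAST v,y → push 647,320
BINARY_OP + → 647 + 320 = 967
STORE_FAST v → v=967
LOAD_FAST v → push 967
LOAD_CONST → push 1
BINARY_OP ^ → 967 ^ 1 = 966
STORE_FAST v → v=966
LOAD_FAST_LOAD_FAST v,y → push 966,320
BINARY_OP + → 966 + 320 = 1286
STORE_FAST v → v=1286
LOAD_FAST i → push 1
LOAD_CONST → push 1
BINARY_OP + → 1 + 1 = 2
STORE_FAST i → i=2
LOAD_FAST i → push 2
LOAD_CONST → push 3
COMPARE_OP bool(<) → 2 vs 3 = True
POP_JUMP_IF_FALSE → pop True; no jump
LOAD_FAST_LOAD_FAST v,y → push 1286,320
BINARY_OP + → 1286 + 320 = 1606
STORE_FAST v → v=1606
LOAD_FAST v → push 1606
LOAD_CONST → push 1
BINARY_OP ^ → 1606 ^ 1 = 1607
STORE_FAST v → v=1607
LOAD_FAST_LOAD_FAST v,y → push 1607,320
BINARY_OP + → 1607 + 320 = 1927
STORE_FAST v → v=1927
LOAD_FAST i → push 2
LOAD_CONST → push 1
BINARY_OP + → 2 + 1 = 3
STORE_FAST i → i=3
LOAD_FAST i → push 3
LOAD_CONST → push 3
COMPARE_OP bool(<) → 3 vs 3 = False
POP_JUMP_IF_FALSE → pop False; jump
LOAD_FAST v → push 1927
RETURN_VALUE → return 1927.

1927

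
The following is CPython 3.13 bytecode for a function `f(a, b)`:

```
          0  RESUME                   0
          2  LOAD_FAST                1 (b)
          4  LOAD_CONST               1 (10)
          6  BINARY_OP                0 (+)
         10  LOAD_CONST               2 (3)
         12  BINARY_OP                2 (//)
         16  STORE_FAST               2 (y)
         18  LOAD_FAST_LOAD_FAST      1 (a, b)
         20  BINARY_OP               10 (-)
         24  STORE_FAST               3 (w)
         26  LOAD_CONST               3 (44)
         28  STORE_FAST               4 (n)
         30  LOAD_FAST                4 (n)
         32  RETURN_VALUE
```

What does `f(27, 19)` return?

LOAD_FAST b → push 19. Stack: [19]
LOAD_CONST → push 10. Stack: [19, 10]
BINARY_OP + → 19 + 10 = 29. Stack: [29]
LOAD_CONST → push 3. Stack: [29, 3]
BINARY_OP // → 29 // 3 = 9. Stack: [9]
STORE_FAST y → y=9. Stack: []
LOAD_FAST_LOAD_FAST a,b → push 27,19. Stack: [27, 19]
BINARY_OP - → 27 - 19 = 8. Stack: [8]
STORE_FAST w → w=8. Stack: []
LOAD_CONST → push 44. Stack: [44]
STORE_FAST n → n=44. Stack: []
LOAD_FAST n → push 44. Stack: [44]
RETURN_VALUE → return 44.

44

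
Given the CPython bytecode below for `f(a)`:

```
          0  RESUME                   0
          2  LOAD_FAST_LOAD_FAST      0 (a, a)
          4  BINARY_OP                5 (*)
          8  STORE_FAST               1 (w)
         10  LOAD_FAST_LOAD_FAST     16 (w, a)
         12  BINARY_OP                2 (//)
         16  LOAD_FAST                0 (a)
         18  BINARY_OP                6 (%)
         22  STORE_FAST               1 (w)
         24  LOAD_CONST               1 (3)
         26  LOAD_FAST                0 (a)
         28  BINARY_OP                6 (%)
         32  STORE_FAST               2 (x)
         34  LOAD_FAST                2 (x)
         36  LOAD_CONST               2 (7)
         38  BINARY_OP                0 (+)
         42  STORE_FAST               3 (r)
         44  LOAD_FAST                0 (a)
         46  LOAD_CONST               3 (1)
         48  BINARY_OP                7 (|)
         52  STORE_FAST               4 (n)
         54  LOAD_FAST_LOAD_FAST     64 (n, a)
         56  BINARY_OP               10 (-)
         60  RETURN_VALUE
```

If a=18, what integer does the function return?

LOAD_FAST_LOAD_FAST a,a → push 18,18. Stack: [18, 18]
BINARY_OP * → 18 * 18 = 324. Stack: [324]
STORE_FAST w → w=324. Stack: []
LOAD_FAST_LOAD_FAST w,a → push 324,18. Stack: [324, 18]
BINARY_OP // → 324 // 18 = 18. Stack: [18]
LOAD_FAST a → push 18. Stack: [18, 18]
BINARY_OP % → 18 % 18 = 0. Stack: [0]
STORE_FAST w → w=0. Stack: []
LOAD_CONST → push 3. Stack: [3]
LOAD_FAST a → push 18. Stack: [3, 18]
BINARY_OP % → 3 % 18 = 3. Stack: [3]
STORE_FAST x → x=3. Stack: []
LOAD_FAST x → push 3. Stack: [3]
LOAD_CONST → push 7. Stack: [3, 7]
BINARY_OP + → 3 + 7 = 10. Stack: [10]
STORE_FAST r → r=10. Stack: []
LOAD_FAST a → push 18. Stack: [18]
LOAD_CONST → push 1. Stack: [18, 1]
BINARY_OP | → 18 | 1 = 19. Stack: [19]
STORE_FAST n → n=19. Stack: []
LOAD_FAST_LOAD_FAST n,a → push 19,18. Stack: [19, 18]
BINARY_OP - → 19 - 18 = 1. Stack: [1]
RETURN_VALUE → return 1.

1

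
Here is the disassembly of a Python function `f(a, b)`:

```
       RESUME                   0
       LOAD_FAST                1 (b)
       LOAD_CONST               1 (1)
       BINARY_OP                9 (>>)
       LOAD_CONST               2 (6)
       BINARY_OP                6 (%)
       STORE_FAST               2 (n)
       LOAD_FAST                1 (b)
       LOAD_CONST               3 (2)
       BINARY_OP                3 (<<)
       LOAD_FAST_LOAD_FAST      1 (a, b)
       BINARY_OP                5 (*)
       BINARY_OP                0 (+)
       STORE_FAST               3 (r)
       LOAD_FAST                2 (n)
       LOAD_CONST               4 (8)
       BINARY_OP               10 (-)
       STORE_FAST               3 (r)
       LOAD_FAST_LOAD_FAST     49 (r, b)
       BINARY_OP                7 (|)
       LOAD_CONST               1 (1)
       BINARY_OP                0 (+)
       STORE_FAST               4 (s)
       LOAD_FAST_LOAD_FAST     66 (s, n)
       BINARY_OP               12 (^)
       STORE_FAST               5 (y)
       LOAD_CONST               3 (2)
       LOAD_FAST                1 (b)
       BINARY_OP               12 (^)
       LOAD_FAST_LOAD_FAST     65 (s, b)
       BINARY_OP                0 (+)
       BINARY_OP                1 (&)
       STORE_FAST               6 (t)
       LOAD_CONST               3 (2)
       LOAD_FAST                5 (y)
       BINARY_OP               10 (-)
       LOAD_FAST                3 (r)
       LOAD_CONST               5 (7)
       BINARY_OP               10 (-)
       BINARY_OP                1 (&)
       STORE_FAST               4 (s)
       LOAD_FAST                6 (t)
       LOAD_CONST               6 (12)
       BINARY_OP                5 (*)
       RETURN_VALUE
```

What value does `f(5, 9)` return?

36

LOAD_FAST b → push 9. Stack: [9]
LOAD_CONST → push 1. Stack: [9, 1]
BINARY_OP >> → 9 >> 1 = 4. Stack: [4]
LOAD_CONST → push 6. Stack: [4, 6]
BINARY_OP % → 4 % 6 = 4. Stack: [4]
STORE_FAST n → n=4. Stack: []
LOAD_FAST b → push 9. Stack: [9]
LOAD_CONST → push 2. Stack: [9, 2]
BINARY_OP << → 9 << 2 = 36. Stack: [36]
LOAD_FAST_LOAD_FAST a,b → push 5,9. Stack: [36, 5, 9]
BINARY_OP * → 5 * 9 = 45. Stack: [36, 45]
BINARY_OP + → 36 + 45 = 81. Stack: [81]
STORE_FAST r → r=81. Stack: []
LOAD_FAST n → push 4. Stack: [4]
LOAD_CONST → push 8. Stack: [4, 8]
BINARY_OP - → 4 - 8 = -4. Stack: [-4]
STORE_FAST r → r=-4. Stack: []
LOAD_FAST_LOAD_FAST r,b → push -4,9. Stack: [-4, 9]
BINARY_OP | → -4 | 9 = -3. Stack: [-3]
LOAD_CONST → push 1. Stack: [-3, 1]
BINARY_OP + → -3 + 1 = -2. Stack: [-2]
STORE_FAST s → s=-2. Stack: []
LOAD_FAST_LOAD_FAST s,n → push -2,4. Stack: [-2, 4]
BINARY_OP ^ → -2 ^ 4 = -6. Stack: [-6]
STORE_FAST y → y=-6. Stack: []
LOAD_CONST → push 2. Stack: [2]
LOAD_FAST b → push 9. Stack: [2, 9]
BINARY_OP ^ → 2 ^ 9 = 11. Stack: [11]
LOAD_FAST_LOAD_FAST s,b → push -2,9. Stack: [11, -2, 9]
BINARY_OP + → -2 + 9 = 7. Stack: [11, 7]
BINARY_OP & → 11 & 7 = 3. Stack: [3]
STORE_FAST t → t=3. Stack: []
LOAD_CONST → push 2. Stack: [2]
LOAD_FAST y → push -6. Stack: [2, -6]
BINARY_OP - → 2 - -6 = 8. Stack: [8]
LOAD_FAST r → push -4. Stack: [8, -4]
LOAD_CONST → push 7. Stack: [8, -4, 7]
BINARY_OP - → -4 - 7 = -11. Stack: [8, -11]
BINARY_OP & → 8 & -11 = 0. Stack: [0]
STORE_FAST s → s=0. Stack: []
LOAD_FAST t → push 3. Stack: [3]
LOAD_CONST → push 12. Stack: [3, 12]
BINARY_OP * → 3 * 12 = 36. Stack: [36]
RETURN_VALUE → return 36.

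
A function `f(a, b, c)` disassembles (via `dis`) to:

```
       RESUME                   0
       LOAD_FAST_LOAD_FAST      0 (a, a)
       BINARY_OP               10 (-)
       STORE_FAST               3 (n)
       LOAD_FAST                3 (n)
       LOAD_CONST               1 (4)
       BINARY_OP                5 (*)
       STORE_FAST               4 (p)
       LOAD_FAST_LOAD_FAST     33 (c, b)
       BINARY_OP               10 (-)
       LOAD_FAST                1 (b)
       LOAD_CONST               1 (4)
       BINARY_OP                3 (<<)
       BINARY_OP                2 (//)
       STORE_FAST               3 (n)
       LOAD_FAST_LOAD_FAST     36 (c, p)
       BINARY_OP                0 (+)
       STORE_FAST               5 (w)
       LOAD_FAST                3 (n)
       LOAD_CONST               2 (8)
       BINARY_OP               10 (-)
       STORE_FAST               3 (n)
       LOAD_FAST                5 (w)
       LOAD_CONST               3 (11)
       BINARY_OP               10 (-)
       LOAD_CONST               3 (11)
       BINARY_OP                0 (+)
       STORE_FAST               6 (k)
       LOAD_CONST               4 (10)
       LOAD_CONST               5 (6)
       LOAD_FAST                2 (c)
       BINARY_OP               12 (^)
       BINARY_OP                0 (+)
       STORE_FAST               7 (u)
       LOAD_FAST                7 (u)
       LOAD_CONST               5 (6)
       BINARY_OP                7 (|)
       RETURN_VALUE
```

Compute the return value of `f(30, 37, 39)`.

47

LOAD_FAST_LOAD_FAST a,a → push 30,30. Stack: [30, 30]
BINARY_OP - → 30 - 30 = 0. Stack: [0]
STORE_FAST n → n=0. Stack: []
LOAD_FAST n → push 0. Stack: [0]
LOAD_CONST → push 4. Stack: [0, 4]
BINARY_OP * → 0 * 4 = 0. Stack: [0]
STORE_FAST p → p=0. Stack: []
LOAD_FAST_LOAD_FAST c,b → push 39,37. Stack: [39, 37]
BINARY_OP - → 39 - 37 = 2. Stack: [2]
LOAD_FAST b → push 37. Stack: [2, 37]
LOAD_CONST → push 4. Stack: [2, 37, 4]
BINARY_OP << → 37 << 4 = 592. Stack: [2, 592]
BINARY_OP // → 2 // 592 = 0. Stack: [0]
STORE_FAST n → n=0. Stack: []
LOAD_FAST_LOAD_FAST c,p → push 39,0. Stack: [39, 0]
BINARY_OP + → 39 + 0 = 39. Stack: [39]
STORE_FAST w → w=39. Stack: []
LOAD_FAST n → push 0. Stack: [0]
LOAD_CONST → push 8. Stack: [0, 8]
BINARY_OP - → 0 - 8 = -8. Stack: [-8]
STORE_FAST n → n=-8. Stack: []
LOAD_FAST w → push 39. Stack: [39]
LOAD_CONST → push 11. Stack: [39, 11]
BINARY_OP - → 39 - 11 = 28. Stack: [28]
LOAD_CONST → push 11. Stack: [28, 11]
BINARY_OP + → 28 + 11 = 39. Stack: [39]
STORE_FAST k → k=39. Stack: []
LOAD_CONST → push 10. Stack: [10]
LOAD_CONST → push 6. Stack: [10, 6]
LOAD_FAST c → push 39. Stack: [10, 6, 39]
BINARY_OP ^ → 6 ^ 39 = 33. Stack: [10, 33]
BINARY_OP + → 10 + 33 = 43. Stack: [43]
STORE_FAST u → u=43. Stack: []
LOAD_FAST u → push 43. Stack: [43]
LOAD_CONST → push 6. Stack: [43, 6]
BINARY_OP | → 43 | 6 = 47. Stack: [47]
RETURN_VALUE → return 47.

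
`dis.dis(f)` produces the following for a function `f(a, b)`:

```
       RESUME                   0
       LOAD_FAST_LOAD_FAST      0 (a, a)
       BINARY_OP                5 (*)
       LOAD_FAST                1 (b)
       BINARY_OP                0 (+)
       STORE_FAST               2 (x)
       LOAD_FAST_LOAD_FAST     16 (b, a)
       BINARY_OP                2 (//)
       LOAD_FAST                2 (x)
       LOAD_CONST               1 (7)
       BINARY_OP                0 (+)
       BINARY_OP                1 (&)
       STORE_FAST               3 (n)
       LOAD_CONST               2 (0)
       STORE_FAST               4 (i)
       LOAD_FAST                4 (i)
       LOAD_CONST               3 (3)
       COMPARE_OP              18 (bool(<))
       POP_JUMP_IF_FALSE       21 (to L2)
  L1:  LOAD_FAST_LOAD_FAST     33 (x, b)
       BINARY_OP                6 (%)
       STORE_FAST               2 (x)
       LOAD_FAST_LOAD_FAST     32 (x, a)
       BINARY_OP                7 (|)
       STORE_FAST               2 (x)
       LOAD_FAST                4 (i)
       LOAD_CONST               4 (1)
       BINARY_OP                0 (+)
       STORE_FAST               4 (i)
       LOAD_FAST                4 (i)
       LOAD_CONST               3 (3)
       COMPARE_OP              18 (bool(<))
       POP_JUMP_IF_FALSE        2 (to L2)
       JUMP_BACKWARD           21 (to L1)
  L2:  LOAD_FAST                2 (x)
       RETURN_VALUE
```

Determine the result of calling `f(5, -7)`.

-3

LOAD_FAST_LOAD_FAST a,a → push 5,5. Stack: [5, 5]
BINARY_OP * → 5 * 5 = 25. Stack: [25]
LOAD_FAST b → push -7. Stack: [25, -7]
BINARY_OP + → 25 + -7 = 18. Stack: [18]
STORE_FAST x → x=18. Stack: []
LOAD_FAST_LOAD_FAST b,a → push -7,5. Stack: [-7, 5]
BINARY_OP // → -7 // 5 = -2. Stack: [-2]
LOAD_FAST x → push 18. Stack: [-2, 18]
LOAD_CONST → push 7. Stack: [-2, 18, 7]
BINARY_OP + → 18 + 7 = 25. Stack: [-2, 25]
BINARY_OP & → -2 & 25 = 24. Stack: [24]
STORE_FAST n → n=24. Stack: []
LOAD_CONST → push 0. Stack: [0]
STORE_FAST i → i=0. Stack: []
LOAD_FAST i → push 0. Stack: [0]
LOAD_CONST → push 3. Stack: [0, 3]
COMPARE_OP bool(<) → 0 vs 3 = True. Stack: [True]
POP_JUMP_IF_FALSE → pop True; no jump. Stack: []
LOAD_FAST_LOAD_FAST x,b → push 18,-7. Stack: [18, -7]
BINARY_OP % → 18 % -7 = -3. Stack: [-3]
STORE_FAST x → x=-3. Stack: []
LOAD_FAST_LOAD_FAST x,a → push -3,5. Stack: [-3, 5]
BINARY_OP | → -3 | 5 = -3. Stack: [-3]
STORE_FAST x → x=-3. Stack: []
LOAD_FAST i → push 0. Stack: [0]
LOAD_CONST → push 1. Stack: [0, 1]
BINARY_OP + → 0 + 1 = 1. Stack: [1]
STORE_FAST i → i=1. Stack: []
LOAD_FAST i → push 1. Stack: [1]
LOAD_CONST → push 3. Stack: [1, 3]
COMPARE_OP bool(<) → 1 vs 3 = True. Stack: [True]
POP_JUMP_IF_FALSE → pop True; no jump. Stack: []
LOAD_FAST_LOAD_FAST x,b → push -3,-7. Stack: [-3, -7]
BINARY_OP % → -3 % -7 = -3. Stack: [-3]
STORE_FAST x → x=-3. Stack: []
LOAD_FAST_LOAD_FAST x,a → push -3,5. Stack: [-3, 5]
BINARY_OP | → -3 | 5 = -3. Stack: [-3]
STORE_FAST x → x=-3. Stack: []
LOAD_FAST i → push 1. Stack: [1]
LOAD_CONST → push 1. Stack: [1, 1]
BINARY_OP + → 1 + 1 = 2. Stack: [2]
STORE_FAST i → i=2. Stack: []
LOAD_FAST i → push 2. Stack: [2]
LOAD_CONST → push 3. Stack: [2, 3]
COMPARE_OP bool(<) → 2 vs 3 = True. Stack: [True]
POP_JUMP_IF_FALSE → pop True; no jump. Stack: []
LOAD_FAST_LOAD_FAST x,b → push -3,-7. Stack: [-3, -7]
BINARY_OP % → -3 % -7 = -3. Stack: [-3]
STORE_FAST x → x=-3. Stack: []
LOAD_FAST_LOAD_FAST x,a → push -3,5. Stack: [-3, 5]
BINARY_OP | → -3 | 5 = -3. Stack: [-3]
STORE_FAST x → x=-3. Stack: []
LOAD_FAST i → push 2. Stack: [2]
LOAD_CONST → push 1. Stack: [2, 1]
BINARY_OP + → 2 + 1 = 3. Stack: [3]
STORE_FAST i → i=3. Stack: []
LOAD_FAST i → push 3. Stack: [3]
LOAD_CONST → push 3. Stack: [3, 3]
COMPARE_OP bool(<) → 3 vs 3 = False. Stack: [False]
POP_JUMP_IF_FALSE → pop False; jump. Stack: []
LOAD_FAST x → push -3. Stack: [-3]
RETURN_VALUE → return -3.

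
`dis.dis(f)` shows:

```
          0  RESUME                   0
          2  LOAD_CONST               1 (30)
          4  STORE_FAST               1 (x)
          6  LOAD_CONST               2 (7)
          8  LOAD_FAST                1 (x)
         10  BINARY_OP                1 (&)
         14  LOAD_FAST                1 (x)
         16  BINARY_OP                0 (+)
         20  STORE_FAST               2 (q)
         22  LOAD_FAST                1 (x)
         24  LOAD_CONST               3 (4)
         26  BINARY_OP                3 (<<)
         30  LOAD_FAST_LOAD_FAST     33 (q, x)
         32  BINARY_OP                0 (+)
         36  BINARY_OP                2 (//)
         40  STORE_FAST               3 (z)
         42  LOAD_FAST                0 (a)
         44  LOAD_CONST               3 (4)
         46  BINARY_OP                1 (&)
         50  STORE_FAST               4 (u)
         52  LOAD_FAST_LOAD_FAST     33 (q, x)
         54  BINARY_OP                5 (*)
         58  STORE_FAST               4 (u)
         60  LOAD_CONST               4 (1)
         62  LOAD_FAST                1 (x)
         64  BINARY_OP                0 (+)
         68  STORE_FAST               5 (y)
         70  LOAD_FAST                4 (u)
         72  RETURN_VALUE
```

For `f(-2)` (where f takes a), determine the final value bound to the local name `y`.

LOAD_CONST → push 30. Stack: [30]
STORE_FAST x → x=30. Stack: []
LOAD_CONST → push 7. Stack: [7]
LOAD_FAST x → push 30. Stack: [7, 30]
BINARY_OP & → 7 & 30 = 6. Stack: [6]
LOAD_FAST x → push 30. Stack: [6, 30]
BINARY_OP + → 6 + 30 = 36. Stack: [36]
STORE_FAST q → q=36. Stack: []
LOAD_FAST x → push 30. Stack: [30]
LOAD_CONST → push 4. Stack: [30, 4]
BINARY_OP << → 30 << 4 = 480. Stack: [480]
LOAD_FAST_LOAD_FAST q,x → push 36,30. Stack: [480, 36, 30]
BINARY_OP + → 36 + 30 = 66. Stack: [480, 66]
BINARY_OP // → 480 // 66 = 7. Stack: [7]
STORE_FAST z → z=7. Stack: []
LOAD_FAST a → push -2. Stack: [-2]
LOAD_CONST → push 4. Stack: [-2, 4]
BINARY_OP & → -2 & 4 = 4. Stack: [4]
STORE_FAST u → u=4. Stack: []
LOAD_FAST_LOAD_FAST q,x → push 36,30. Stack: [36, 30]
BINARY_OP * → 36 * 30 = 1080. Stack: [1080]
STORE_FAST u → u=1080. Stack: []
LOAD_CONST → push 1. Stack: [1]
LOAD_FAST x → push 30. Stack: [1, 30]
BINARY_OP + → 1 + 30 = 31. Stack: [31]
STORE_FAST y → y=31. Stack: []
LOAD_FAST u → push 1080. Stack: [1080]
RETURN_VALUE → return 1080.

31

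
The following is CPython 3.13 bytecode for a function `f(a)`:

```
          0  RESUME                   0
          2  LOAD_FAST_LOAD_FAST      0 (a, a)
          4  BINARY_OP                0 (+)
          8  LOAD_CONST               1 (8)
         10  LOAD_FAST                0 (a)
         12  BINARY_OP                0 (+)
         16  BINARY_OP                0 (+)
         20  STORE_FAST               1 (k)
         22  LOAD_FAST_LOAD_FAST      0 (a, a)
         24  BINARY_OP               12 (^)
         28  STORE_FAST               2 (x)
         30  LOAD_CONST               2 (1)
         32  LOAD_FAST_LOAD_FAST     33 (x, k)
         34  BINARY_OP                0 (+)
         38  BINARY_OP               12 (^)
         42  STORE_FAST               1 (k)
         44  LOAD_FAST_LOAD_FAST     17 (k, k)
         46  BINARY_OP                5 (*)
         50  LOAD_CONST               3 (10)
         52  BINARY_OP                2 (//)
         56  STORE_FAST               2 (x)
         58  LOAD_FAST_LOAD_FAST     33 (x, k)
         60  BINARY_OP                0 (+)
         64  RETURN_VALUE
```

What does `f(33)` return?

LOAD_FAST_LOAD_FAST a,a → push 33,33. Stack: [33, 33]
BINARY_OP + → 33 + 33 = 66. Stack: [66]
LOAD_CONST → push 8. Stack: [66, 8]
LOAD_FAST a → push 33. Stack: [66, 8, 33]
BINARY_OP + → 8 + 33 = 41. Stack: [66, 41]
BINARY_OP + → 66 + 41 = 107. Stack: [107]
STORE_FAST k → k=107. Stack: []
LOAD_FAST_LOAD_FAST a,a → push 33,33. Stack: [33, 33]
BINARY_OP ^ → 33 ^ 33 = 0. Stack: [0]
STORE_FAST x → x=0. Stack: []
LOAD_CONST → push 1. Stack: [1]
LOAD_FAST_LOAD_FAST x,k → push 0,107. Stack: [1, 0, 107]
BINARY_OP + → 0 + 107 = 107. Stack: [1, 107]
BINARY_OP ^ → 1 ^ 107 = 106. Stack: [106]
STORE_FAST k → k=106. Stack: []
LOAD_FAST_LOAD_FAST k,k → push 106,106. Stack: [106, 106]
BINARY_OP * → 106 * 106 = 11236. Stack: [11236]
LOAD_CONST → push 10. Stack: [11236, 10]
BINARY_OP // → 11236 // 10 = 1123. Stack: [1123]
STORE_FAST x → x=1123. Stack: []
LOAD_FAST_LOAD_FAST x,k → push 1123,106. Stack: [1123, 106]
BINARY_OP + → 1123 + 106 = 1229. Stack: [1229]
RETURN_VALUE → return 1229.

1229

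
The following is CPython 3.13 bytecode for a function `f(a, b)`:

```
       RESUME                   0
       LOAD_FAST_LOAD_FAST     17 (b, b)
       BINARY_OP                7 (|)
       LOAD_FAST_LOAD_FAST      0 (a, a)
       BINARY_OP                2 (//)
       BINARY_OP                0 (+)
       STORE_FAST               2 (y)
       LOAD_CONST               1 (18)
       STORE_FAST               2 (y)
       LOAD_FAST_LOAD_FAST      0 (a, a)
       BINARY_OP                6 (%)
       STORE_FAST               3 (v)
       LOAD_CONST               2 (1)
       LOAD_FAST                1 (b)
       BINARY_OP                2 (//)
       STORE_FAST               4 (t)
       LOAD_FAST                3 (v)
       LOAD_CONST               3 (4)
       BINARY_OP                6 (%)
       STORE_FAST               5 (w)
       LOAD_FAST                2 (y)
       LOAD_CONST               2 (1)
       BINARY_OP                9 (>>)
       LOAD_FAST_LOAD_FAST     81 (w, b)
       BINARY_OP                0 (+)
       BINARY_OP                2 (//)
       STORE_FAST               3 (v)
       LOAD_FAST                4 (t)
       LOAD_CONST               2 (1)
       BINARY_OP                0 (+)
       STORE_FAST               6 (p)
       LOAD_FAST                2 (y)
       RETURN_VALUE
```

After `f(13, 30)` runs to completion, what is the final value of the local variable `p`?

LOAD_FAST_LOAD_FAST b,b → push 30,30. Stack: [30, 30]
BINARY_OP | → 30 | 30 = 30. Stack: [30]
LOAD_FAST_LOAD_FAST a,a → push 13,13. Stack: [30, 13, 13]
BINARY_OP // → 13 // 13 = 1. Stack: [30, 1]
BINARY_OP + → 30 + 1 = 31. Stack: [31]
STORE_FAST y → y=31. Stack: []
LOAD_CONST → push 18. Stack: [18]
STORE_FAST y → y=18. Stack: []
LOAD_FAST_LOAD_FAST a,a → push 13,13. Stack: [13, 13]
BINARY_OP % → 13 % 13 = 0. Stack: [0]
STORE_FAST v → v=0. Stack: []
LOAD_CONST → push 1. Stack: [1]
LOAD_FAST b → push 30. Stack: [1, 30]
BINARY_OP // → 1 // 30 = 0. Stack: [0]
STORE_FAST t → t=0. Stack: []
LOAD_FAST v → push 0. Stack: [0]
LOAD_CONST → push 4. Stack: [0, 4]
BINARY_OP % → 0 % 4 = 0. Stack: [0]
STORE_FAST w → w=0. Stack: []
LOAD_FAST y → push 18. Stack: [18]
LOAD_CONST → push 1. Stack: [18, 1]
BINARY_OP >> → 18 >> 1 = 9. Stack: [9]
LOAD_FAST_LOAD_FAST w,b → push 0,30. Stack: [9, 0, 30]
BINARY_OP + → 0 + 30 = 30. Stack: [9, 30]
BINARY_OP // → 9 // 30 = 0. Stack: [0]
STORE_FAST v → v=0. Stack: []
LOAD_FAST t → push 0. Stack: [0]
LOAD_CONST → push 1. Stack: [0, 1]
BINARY_OP + → 0 + 1 = 1. Stack: [1]
STORE_FAST p → p=1. Stack: []
LOAD_FAST y → push 18. Stack: [18]
RETURN_VALUE → return 18.

1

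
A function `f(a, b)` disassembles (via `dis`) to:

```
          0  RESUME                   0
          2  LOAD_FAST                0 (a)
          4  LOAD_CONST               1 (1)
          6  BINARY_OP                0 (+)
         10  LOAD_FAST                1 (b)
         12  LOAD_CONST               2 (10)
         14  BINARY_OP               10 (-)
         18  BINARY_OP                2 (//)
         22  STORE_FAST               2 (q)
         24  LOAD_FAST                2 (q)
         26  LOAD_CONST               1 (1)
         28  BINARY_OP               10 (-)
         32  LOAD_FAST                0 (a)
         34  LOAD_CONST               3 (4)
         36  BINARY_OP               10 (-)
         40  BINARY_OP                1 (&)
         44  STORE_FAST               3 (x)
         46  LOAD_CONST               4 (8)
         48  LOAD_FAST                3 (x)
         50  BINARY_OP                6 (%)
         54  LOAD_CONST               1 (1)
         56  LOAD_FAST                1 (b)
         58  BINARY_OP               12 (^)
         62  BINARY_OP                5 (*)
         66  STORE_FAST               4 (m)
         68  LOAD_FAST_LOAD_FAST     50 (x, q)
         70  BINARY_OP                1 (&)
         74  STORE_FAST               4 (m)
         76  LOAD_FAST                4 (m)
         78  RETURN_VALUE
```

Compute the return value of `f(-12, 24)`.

-16

LOAD_FAST a → push -12. Stack: [-12]
LOAD_CONST → push 1. Stack: [-12, 1]
BINARY_OP + → -12 + 1 = -11. Stack: [-11]
LOAD_FAST b → push 24. Stack: [-11, 24]
LOAD_CONST → push 10. Stack: [-11, 24, 10]
BINARY_OP - → 24 - 10 = 14. Stack: [-11, 14]
BINARY_OP // → -11 // 14 = -1. Stack: [-1]
STORE_FAST q → q=-1. Stack: []
LOAD_FAST q → push -1. Stack: [-1]
LOAD_CONST → push 1. Stack: [-1, 1]
BINARY_OP - → -1 - 1 = -2. Stack: [-2]
LOAD_FAST a → push -12. Stack: [-2, -12]
LOAD_CONST → push 4. Stack: [-2, -12, 4]
BINARY_OP - → -12 - 4 = -16. Stack: [-2, -16]
BINARY_OP & → -2 & -16 = -16. Stack: [-16]
STORE_FAST x → x=-16. Stack: []
LOAD_CONST → push 8. Stack: [8]
LOAD_FAST x → push -16. Stack: [8, -16]
BINARY_OP % → 8 % -16 = -8. Stack: [-8]
LOAD_CONST → push 1. Stack: [-8, 1]
LOAD_FAST b → push 24. Stack: [-8, 1, 24]
BINARY_OP ^ → 1 ^ 24 = 25. Stack: [-8, 25]
BINARY_OP * → -8 * 25 = -200. Stack: [-200]
STORE_FAST m → m=-200. Stack: []
LOAD_FAST_LOAD_FAST x,q → push -16,-1. Stack: [-16, -1]
BINARY_OP & → -16 & -1 = -16. Stack: [-16]
STORE_FAST m → m=-16. Stack: []
LOAD_FAST m → push -16. Stack: [-16]
RETURN_VALUE → return -16.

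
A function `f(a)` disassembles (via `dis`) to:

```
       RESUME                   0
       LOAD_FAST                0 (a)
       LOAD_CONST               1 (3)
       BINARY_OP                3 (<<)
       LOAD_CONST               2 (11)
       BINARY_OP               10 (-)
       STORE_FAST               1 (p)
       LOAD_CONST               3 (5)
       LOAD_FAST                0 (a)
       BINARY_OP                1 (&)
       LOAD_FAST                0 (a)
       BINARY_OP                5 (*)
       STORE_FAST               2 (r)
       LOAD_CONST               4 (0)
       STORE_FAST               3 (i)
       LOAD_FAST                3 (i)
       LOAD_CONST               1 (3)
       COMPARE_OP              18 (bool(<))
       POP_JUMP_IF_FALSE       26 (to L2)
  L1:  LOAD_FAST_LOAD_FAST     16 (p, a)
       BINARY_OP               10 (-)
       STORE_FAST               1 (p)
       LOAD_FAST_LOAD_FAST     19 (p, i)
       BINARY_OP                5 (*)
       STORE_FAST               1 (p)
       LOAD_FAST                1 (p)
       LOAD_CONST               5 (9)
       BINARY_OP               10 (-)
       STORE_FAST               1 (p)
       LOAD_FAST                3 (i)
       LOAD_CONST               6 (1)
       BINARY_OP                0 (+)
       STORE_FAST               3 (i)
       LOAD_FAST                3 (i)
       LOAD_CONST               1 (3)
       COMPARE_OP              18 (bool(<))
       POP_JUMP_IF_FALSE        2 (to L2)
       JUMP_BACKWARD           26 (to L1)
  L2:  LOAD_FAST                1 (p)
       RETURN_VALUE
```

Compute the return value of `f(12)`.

LOAD_FAST a → push 12
LOAD_CONST → push 3
BINARY_OP << → 12 << 3 = 96
LOAD_CONST → push 11
BINARY_OP - → 96 - 11 = 85
STORE_FAST p → p=85
LOAD_CONST → push 5
LOAD_FAST a → push 12
BINARY_OP & → 5 & 12 = 4
LOAD_FAST a → push 12
BINARY_OP * → 4 * 12 = 48
STORE_FAST r → r=48
LOAD_CONST → push 0
STORE_FAST i → i=0
LOAD_FAST i → push 0
LOAD_CONST → push 3
COMPARE_OP bool(<) → 0 vs 3 = True
POP_JUMP_IF_FALSE → pop True; no jump
LOAD_FAST_LOAD_FAST p,a → push 85,12
BINARY_OP - → 85 - 12 = 73
STORE_FAST p → p=73
LOAD_FAST_LOAD_FAST p,i → push 73,0
BINARY_OP * → 73 * 0 = 0
STORE_FAST p → p=0
LOAD_FAST p → push 0
LOAD_CONST → push 9
BINARY_OP - → 0 - 9 = -9
STORE_FAST p → p=-9
LOAD_FAST i → push 0
LOAD_CONST → push 1
BINARY_OP + → 0 + 1 = 1
STORE_FAST i → i=1
LOAD_FAST i → push 1
LOAD_CONST → push 3
COMPARE_OP bool(<) → 1 vs 3 = True
POP_JUMP_IF_FALSE → pop True; no jump
LOAD_FAST_LOAD_FAST p,a → push -9,12
BINARY_OP - → -9 - 12 = -21
STORE_FAST p → p=-21
LOAD_FAST_LOAD_FAST p,i → push -21,1
BINARY_OP * → -21 * 1 = -21
STORE_FAST p → p=-21
LOAD_FAST p → push -21
LOAD_CONST → push 9
BINARY_OP - → -21 - 9 = -30
STORE_FAST p → p=-30
LOAD_FAST i → push 1
LOAD_CONST → push 1
BINARY_OP + → 1 + 1 = 2
STORE_FAST i → i=2
LOAD_FAST i → push 2
LOAD_CONST → push 3
COMPARE_OP bool(<) → 2 vs 3 = True
POP_JUMP_IF_FALSE → pop True; no jump
LOAD_FAST_LOAD_FAST p,a → push -30,12
BINARY_OP - → -30 - 12 = -42
STORE_FAST p → p=-42
LOAD_FAST_LOAD_FAST p,i → push -42,2
BINARY_OP * → -42 * 2 = -84
STORE_FAST p → p=-84
LOAD_FAST p → push -84
LOAD_CONST → push 9
BINARY_OP - → -84 - 9 = -93
STORE_FAST p → p=-93
LOAD_FAST i → push 2
LOAD_CONST → push 1
BINARY_OP + → 2 + 1 = 3
STORE_FAST i → i=3
LOAD_FAST i → push 3
LOAD_CONST → push 3
COMPARE_OP bool(<) → 3 vs 3 = False
POP_JUMP_IF_FALSE → pop False; jump
LOAD_FAST p → push -93
RETURN_VALUE → return -93.

-93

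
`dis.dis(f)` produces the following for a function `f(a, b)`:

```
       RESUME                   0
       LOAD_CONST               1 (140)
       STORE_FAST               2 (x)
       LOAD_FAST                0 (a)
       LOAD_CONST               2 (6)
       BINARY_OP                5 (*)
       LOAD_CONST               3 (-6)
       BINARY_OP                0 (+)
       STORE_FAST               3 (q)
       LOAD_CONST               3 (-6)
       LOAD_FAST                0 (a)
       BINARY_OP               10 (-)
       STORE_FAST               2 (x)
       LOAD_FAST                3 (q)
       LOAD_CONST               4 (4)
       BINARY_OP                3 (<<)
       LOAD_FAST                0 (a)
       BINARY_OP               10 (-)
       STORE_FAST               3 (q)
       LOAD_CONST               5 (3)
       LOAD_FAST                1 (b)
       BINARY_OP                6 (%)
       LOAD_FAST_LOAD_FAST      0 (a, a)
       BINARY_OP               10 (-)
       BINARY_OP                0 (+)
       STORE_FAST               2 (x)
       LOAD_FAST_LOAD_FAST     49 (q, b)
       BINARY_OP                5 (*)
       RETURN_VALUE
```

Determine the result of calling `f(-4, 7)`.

-3332

LOAD_CONST → push 140. Stack: [140]
STORE_FAST x → x=140. Stack: []
LOAD_FAST a → push -4. Stack: [-4]
LOAD_CONST → push 6. Stack: [-4, 6]
BINARY_OP * → -4 * 6 = -24. Stack: [-24]
LOAD_CONST → push -6. Stack: [-24, -6]
BINARY_OP + → -24 + -6 = -30. Stack: [-30]
STORE_FAST q → q=-30. Stack: []
LOAD_CONST → push -6. Stack: [-6]
LOAD_FAST a → push -4. Stack: [-6, -4]
BINARY_OP - → -6 - -4 = -2. Stack: [-2]
STORE_FAST x → x=-2. Stack: []
LOAD_FAST q → push -30. Stack: [-30]
LOAD_CONST → push 4. Stack: [-30, 4]
BINARY_OP << → -30 << 4 = -480. Stack: [-480]
LOAD_FAST a → push -4. Stack: [-480, -4]
BINARY_OP - → -480 - -4 = -476. Stack: [-476]
STORE_FAST q → q=-476. Stack: []
LOAD_CONST → push 3. Stack: [3]
LOAD_FAST b → push 7. Stack: [3, 7]
BINARY_OP % → 3 % 7 = 3. Stack: [3]
LOAD_FAST_LOAD_FAST a,a → push -4,-4. Stack: [3, -4, -4]
BINARY_OP - → -4 - -4 = 0. Stack: [3, 0]
BINARY_OP + → 3 + 0 = 3. Stack: [3]
STORE_FAST x → x=3. Stack: []
LOAD_FAST_LOAD_FAST q,b → push -476,7. Stack: [-476, 7]
BINARY_OP * → -476 * 7 = -3332. Stack: [-3332]
RETURN_VALUE → return -3332.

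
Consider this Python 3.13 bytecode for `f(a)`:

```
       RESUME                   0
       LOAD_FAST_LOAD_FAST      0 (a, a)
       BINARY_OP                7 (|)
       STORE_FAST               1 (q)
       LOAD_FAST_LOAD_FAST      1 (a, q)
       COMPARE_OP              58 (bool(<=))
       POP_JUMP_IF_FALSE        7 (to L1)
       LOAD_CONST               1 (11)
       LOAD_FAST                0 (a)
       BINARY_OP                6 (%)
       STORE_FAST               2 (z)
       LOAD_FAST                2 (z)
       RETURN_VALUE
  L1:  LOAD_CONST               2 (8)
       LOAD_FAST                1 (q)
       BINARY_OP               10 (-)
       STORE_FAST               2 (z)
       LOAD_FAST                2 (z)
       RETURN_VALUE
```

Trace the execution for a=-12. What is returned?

-1

LOAD_FAST_LOAD_FAST a,a → push -12,-12. Stack: [-12, -12]
BINARY_OP | → -12 | -12 = -12. Stack: [-12]
STORE_FAST q → q=-12. Stack: []
LOAD_FAST_LOAD_FAST a,q → push -12,-12. Stack: [-12, -12]
COMPARE_OP bool(<=) → -12 vs -12 = True. Stack: [True]
POP_JUMP_IF_FALSE → pop True; no jump. Stack: []
LOAD_CONST → push 11. Stack: [11]
LOAD_FAST a → push -12. Stack: [11, -12]
BINARY_OP % → 11 % -12 = -1. Stack: [-1]
STORE_FAST z → z=-1. Stack: []
LOAD_FAST z → push -1. Stack: [-1]
RETURN_VALUE → return -1.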